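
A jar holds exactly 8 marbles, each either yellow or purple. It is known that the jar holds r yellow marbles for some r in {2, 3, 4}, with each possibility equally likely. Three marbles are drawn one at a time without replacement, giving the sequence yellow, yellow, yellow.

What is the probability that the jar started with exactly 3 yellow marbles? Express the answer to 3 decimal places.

0.200

Under each hypothesis, the probability of the observed sequence is: P(data | r = 2) = (2/8)(1/7)(0/6) = 0; P(data | r = 3) = (3/8)(2/7)(1/6) = 1/56; P(data | r = 4) = (4/8)(3/7)(2/6) = 1/14.
Multiplying each by its prior: 1/3 · 0 = 0, 1/3 · 1/56 = 1/168, 1/3 · 1/14 = 1/42; with total 5/168.
So P(r = 3 | data) = (1/168) / (5/168) = 1/5.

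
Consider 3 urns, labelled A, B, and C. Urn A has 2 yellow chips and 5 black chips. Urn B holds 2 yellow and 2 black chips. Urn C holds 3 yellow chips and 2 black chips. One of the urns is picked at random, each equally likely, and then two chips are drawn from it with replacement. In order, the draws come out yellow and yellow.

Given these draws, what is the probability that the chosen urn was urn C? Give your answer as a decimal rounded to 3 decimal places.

For each hypothesis, P(data | H) works out to: P(data | urn A) = (2/7)(2/7) = 0.081633; P(data | urn B) = (2/4)(2/4) = 0.25; P(data | urn C) = (3/5)(3/5) = 0.36.
Multiplying each by its prior: 1/3 · 0.081633 = 0.027211, 1/3 · 0.25 = 0.083333, 1/3 · 0.36 = 0.12; with total 0.23054.
Therefore the posterior P(urn C | data) = (0.12) / (0.23054) = 0.52051.

0.521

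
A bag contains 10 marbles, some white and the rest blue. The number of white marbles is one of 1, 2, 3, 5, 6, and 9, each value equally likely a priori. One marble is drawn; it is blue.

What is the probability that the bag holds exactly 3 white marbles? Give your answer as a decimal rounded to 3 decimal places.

0.206

Under each hypothesis, the probability of this draw is: P(data | r = 1) = (9/10) = 9/10; P(data | r = 2) = (8/10) = 4/5; P(data | r = 3) = (7/10) = 7/10; P(data | r = 5) = (5/10) = 1/2; P(data | r = 6) = (4/10) = 2/5; P(data | r = 9) = (1/10) = 1/10.
Weighting by the prior gives 1/6 · 9/10 = 3/20, 1/6 · 4/5 = 2/15, 1/6 · 7/10 = 7/60, 1/6 · 1/2 = 1/12, 1/6 · 2/5 = 1/15, 1/6 · 1/10 = 1/60; with total 17/30.
So P(r = 3 | data) = (7/60) / (17/30) = 7/34.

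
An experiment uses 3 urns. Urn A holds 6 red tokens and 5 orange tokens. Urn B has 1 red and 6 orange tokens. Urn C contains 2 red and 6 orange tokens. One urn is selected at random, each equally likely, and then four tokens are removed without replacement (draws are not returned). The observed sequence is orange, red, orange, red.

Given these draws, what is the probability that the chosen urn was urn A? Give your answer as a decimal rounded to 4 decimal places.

Under each hypothesis, the probability of the observed sequence is: P(data | urn A) = (5/11)(6/10)(4/9)(5/8) = 0.075758; P(data | urn B) = (6/7)(1/6)(5/5)(0/4) = 0; P(data | urn C) = (6/8)(2/7)(5/6)(1/5) = 0.035714.
Multiplying each by its prior: 1/3 · 0.075758 = 0.025253, 1/3 · 0 = 0, 1/3 · 0.035714 = 0.011905; summing to 0.037157.
Hence P(urn A | data) = (0.025253) / (0.037157) = 0.67961.

0.6796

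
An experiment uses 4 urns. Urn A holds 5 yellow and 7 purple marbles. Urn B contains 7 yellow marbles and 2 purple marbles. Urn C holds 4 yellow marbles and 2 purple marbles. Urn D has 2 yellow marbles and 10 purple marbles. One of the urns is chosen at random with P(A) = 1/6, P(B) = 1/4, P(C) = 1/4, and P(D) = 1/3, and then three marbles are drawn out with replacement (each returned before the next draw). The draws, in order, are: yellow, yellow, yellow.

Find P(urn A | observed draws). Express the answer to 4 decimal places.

Compute the likelihood of the observed sequence for each case: P(data | urn A) = (5/12)(5/12)(5/12) = 0.072338; P(data | urn B) = (7/9)(7/9)(7/9) = 0.47051; P(data | urn C) = (4/6)(4/6)(4/6) = 0.2963; P(data | urn D) = (2/12)(2/12)(2/12) = 0.0046296.
The prior-weighted likelihoods are 1/6 · 0.072338 = 0.012056, 1/4 · 0.47051 = 0.11763, 1/4 · 0.2963 = 0.074074, 1/3 · 0.0046296 = 0.0015432; these sum to 0.2053.
Therefore the posterior P(urn A | data) = (0.012056) / (0.2053) = 0.058725.

0.0587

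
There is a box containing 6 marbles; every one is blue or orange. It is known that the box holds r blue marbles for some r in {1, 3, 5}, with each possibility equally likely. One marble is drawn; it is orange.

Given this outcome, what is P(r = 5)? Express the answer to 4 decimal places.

0.1111

The likelihood of this draw under each hypothesis: P(data | r = 1) = (5/6) = 5/6; P(data | r = 3) = (3/6) = 1/2; P(data | r = 5) = (1/6) = 1/6.
The prior-weighted likelihoods are 1/3 · 5/6 = 5/18, 1/3 · 1/2 = 1/6, 1/3 · 1/6 = 1/18; these sum to 1/2.
So P(r = 5 | data) = (1/18) / (1/2) = 1/9.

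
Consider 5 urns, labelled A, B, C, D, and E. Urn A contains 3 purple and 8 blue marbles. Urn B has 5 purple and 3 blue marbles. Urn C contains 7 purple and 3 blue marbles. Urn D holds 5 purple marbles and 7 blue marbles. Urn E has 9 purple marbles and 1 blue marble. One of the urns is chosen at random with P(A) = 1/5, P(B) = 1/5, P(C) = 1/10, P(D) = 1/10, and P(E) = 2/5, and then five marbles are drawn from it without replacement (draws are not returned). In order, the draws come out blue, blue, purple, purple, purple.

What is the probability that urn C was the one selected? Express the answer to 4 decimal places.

For each hypothesis, P(data | H) works out to: P(data | urn A) = (8/11)(7/10)(3/9)(2/8)(1/7) = 0.0060606; P(data | urn B) = (3/8)(2/7)(5/6)(4/5)(3/4) = 0.053571; P(data | urn C) = (3/10)(2/9)(7/8)(6/7)(5/6) = 0.041667; P(data | urn D) = (7/12)(6/11)(5/10)(4/9)(3/8) = 0.026515; P(data | urn E) = (1/10)(0/9) = 0.
Weighting by the prior gives 1/5 · 0.0060606 = 0.0012121, 1/5 · 0.053571 = 0.010714, 1/10 · 0.041667 = 0.0041667, 1/10 · 0.026515 = 0.0026515, 2/5 · 0 = 0; summing to 0.018745.
By Bayes' rule, P(urn C | data) = (0.0041667) / (0.018745) = 0.22229.

0.2223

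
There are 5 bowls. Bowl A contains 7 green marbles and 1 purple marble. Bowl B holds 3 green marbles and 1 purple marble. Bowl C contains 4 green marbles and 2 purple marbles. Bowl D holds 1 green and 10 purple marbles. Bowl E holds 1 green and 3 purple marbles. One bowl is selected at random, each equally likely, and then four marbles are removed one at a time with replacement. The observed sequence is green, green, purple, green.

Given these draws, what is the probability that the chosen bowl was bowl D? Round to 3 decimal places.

0.002

For each hypothesis, P(data | H) works out to: P(data | bowl A) = (7/8)(7/8)(1/8)(7/8) = 0.08374; P(data | bowl B) = (3/4)(3/4)(1/4)(3/4) = 0.10547; P(data | bowl C) = (4/6)(4/6)(2/6)(4/6) = 0.098765; P(data | bowl D) = (1/11)(1/11)(10/11)(1/11) = 0.00068301; P(data | bowl E) = (1/4)(1/4)(3/4)(1/4) = 0.011719.
Multiplying each by its prior: 1/5 · 0.08374 = 0.016748, 1/5 · 0.10547 = 0.021094, 1/5 · 0.098765 = 0.019753, 1/5 · 0.00068301 = 0.0001366, 1/5 · 0.011719 = 0.0023437; with total 0.060075.
By Bayes' rule, P(bowl D | data) = (0.0001366) / (0.060075) = 0.0022739.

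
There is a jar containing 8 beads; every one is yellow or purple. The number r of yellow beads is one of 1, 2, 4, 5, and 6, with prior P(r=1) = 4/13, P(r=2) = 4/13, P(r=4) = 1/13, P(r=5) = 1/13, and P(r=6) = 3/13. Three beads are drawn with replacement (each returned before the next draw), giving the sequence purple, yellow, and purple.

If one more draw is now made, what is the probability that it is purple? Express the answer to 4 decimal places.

The likelihood of the observed sequence under each hypothesis: P(data | r = 1) = (7/8)(1/8)(7/8) = 0.095703; P(data | r = 2) = (6/8)(2/8)(6/8) = 0.14062; P(data | r = 4) = (4/8)(4/8)(4/8) = 0.125; P(data | r = 5) = (3/8)(5/8)(3/8) = 0.087891; P(data | r = 6) = (2/8)(6/8)(2/8) = 0.046875.
Weighting by the prior gives 4/13 · 0.095703 = 0.029447, 4/13 · 0.14062 = 0.043269, 1/13 · 0.125 = 0.0096154, 1/13 · 0.087891 = 0.0067608, 3/13 · 0.046875 = 0.010817; these sum to 0.09991.
Normalising, the posterior is P(r = 1 | data) = 0.29474, P(r = 2 | data) = 0.43308, P(r = 4 | data) = 0.096241, P(r = 5 | data) = 0.067669, P(r = 6 | data) = 0.10827.
So P(purple next | data) = Σ P(purple next | H) P(H | data) = (7/8)(0.29474) + (3/4)(0.43308) + (1/2)(0.096241) + (3/8)(0.067669) + (1/4)(0.10827) = 0.68327.

0.6833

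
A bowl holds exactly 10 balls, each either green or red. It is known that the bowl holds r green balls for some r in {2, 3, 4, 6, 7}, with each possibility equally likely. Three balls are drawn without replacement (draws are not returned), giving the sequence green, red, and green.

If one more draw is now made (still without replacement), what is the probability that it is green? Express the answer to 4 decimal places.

0.4924

For each hypothesis, P(data | H) works out to: P(data | r = 2) = (2/10)(8/9)(1/8) = 1/45; P(data | r = 3) = (3/10)(7/9)(2/8) = 7/120; P(data | r = 4) = (4/10)(6/9)(3/8) = 1/10; P(data | r = 6) = (6/10)(4/9)(5/8) = 1/6; P(data | r = 7) = (7/10)(3/9)(6/8) = 7/40.
Weighting by the prior gives 1/5 · 1/45 = 1/225, 1/5 · 7/120 = 7/600, 1/5 · 1/10 = 1/50, 1/5 · 1/6 = 1/30, 1/5 · 7/40 = 7/200; with total 47/450.
Dividing through by the total gives posterior P(r = 2 | data) = 2/47, P(r = 3 | data) = 21/188, P(r = 4 | data) = 9/47, P(r = 6 | data) = 15/47, P(r = 7 | data) = 63/188.
Averaging over the posterior, P(green next | data) = (0)(2/47) + (1/7)(21/188) + (2/7)(9/47) + (4/7)(15/47) + (5/7)(63/188) = 162/329.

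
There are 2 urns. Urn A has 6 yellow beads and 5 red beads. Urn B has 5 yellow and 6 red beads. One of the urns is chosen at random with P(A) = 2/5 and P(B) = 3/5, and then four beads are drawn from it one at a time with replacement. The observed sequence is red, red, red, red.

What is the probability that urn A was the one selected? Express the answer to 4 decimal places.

Compute the likelihood of the observed sequence for each case: P(data | urn A) = (5/11)(5/11)(5/11)(5/11) = 0.042688; P(data | urn B) = (6/11)(6/11)(6/11)(6/11) = 0.088519.
Weighting by the prior gives 2/5 · 0.042688 = 0.017075, 3/5 · 0.088519 = 0.053111; these sum to 0.070186.
So P(urn A | data) = (0.017075) / (0.070186) = 0.24329.

0.2433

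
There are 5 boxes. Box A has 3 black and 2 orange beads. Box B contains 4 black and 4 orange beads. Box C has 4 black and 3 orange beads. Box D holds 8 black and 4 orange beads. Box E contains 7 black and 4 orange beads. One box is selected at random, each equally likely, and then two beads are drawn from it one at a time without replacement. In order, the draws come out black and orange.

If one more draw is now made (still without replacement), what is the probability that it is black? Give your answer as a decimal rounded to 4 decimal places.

Compute the likelihood of the observed sequence for each case: P(data | box A) = (3/5)(2/4) = 0.3; P(data | box B) = (4/8)(4/7) = 0.28571; P(data | box C) = (4/7)(3/6) = 0.28571; P(data | box D) = (8/12)(4/11) = 0.24242; P(data | box E) = (7/11)(4/10) = 0.25455.
Multiplying each by its prior: 1/5 · 0.3 = 0.06, 1/5 · 0.28571 = 0.057143, 1/5 · 0.28571 = 0.057143, 1/5 · 0.24242 = 0.048485, 1/5 · 0.25455 = 0.050909; summing to 0.27368.
Normalising, the posterior is P(box A | data) = 0.21923, P(box B | data) = 0.20879, P(box C | data) = 0.20879, P(box D | data) = 0.17716, P(box E | data) = 0.18602.
So P(black next | data) = Σ P(black next | H) P(H | data) = (2/3)(0.21923) + (1/2)(0.20879) + (3/5)(0.20879) + (7/10)(0.17716) + (2/3)(0.18602) = 0.62385.

0.6239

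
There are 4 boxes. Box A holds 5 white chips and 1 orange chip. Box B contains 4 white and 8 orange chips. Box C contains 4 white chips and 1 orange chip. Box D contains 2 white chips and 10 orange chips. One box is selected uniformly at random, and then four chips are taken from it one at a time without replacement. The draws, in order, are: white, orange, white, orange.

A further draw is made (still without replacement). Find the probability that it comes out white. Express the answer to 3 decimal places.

0.197

Under each hypothesis, the probability of the observed sequence is: P(data | box A) = (5/6)(1/5)(4/4)(0/3) = 0; P(data | box B) = (4/12)(8/11)(3/10)(7/9) = 0.056566; P(data | box C) = (4/5)(1/4)(3/3)(0/2) = 0; P(data | box D) = (2/12)(10/11)(1/10)(9/9) = 0.015152.
Weighting by the prior gives 1/4 · 0 = 0, 1/4 · 0.056566 = 0.014141, 1/4 · 0 = 0, 1/4 · 0.015152 = 0.0037879; these sum to 0.017929.
Dividing through by the total gives posterior P(box A | data) = 0, P(box B | data) = 0.78873, P(box C | data) = 0, P(box D | data) = 0.21127.
Averaging over the posterior, P(white next | data) = (1/4)(0.78873) + (0)(0.21127) = 0.19718.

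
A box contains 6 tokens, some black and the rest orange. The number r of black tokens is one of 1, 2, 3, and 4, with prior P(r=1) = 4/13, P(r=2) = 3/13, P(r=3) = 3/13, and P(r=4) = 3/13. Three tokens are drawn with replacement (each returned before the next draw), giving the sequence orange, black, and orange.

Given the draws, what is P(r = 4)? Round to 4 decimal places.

0.1477

The likelihood of the observed sequence under each hypothesis: P(data | r = 1) = (5/6)(1/6)(5/6) = 25/216; P(data | r = 2) = (4/6)(2/6)(4/6) = 4/27; P(data | r = 3) = (3/6)(3/6)(3/6) = 1/8; P(data | r = 4) = (2/6)(4/6)(2/6) = 2/27.
The prior-weighted likelihoods are 4/13 · 25/216 = 25/702, 3/13 · 4/27 = 4/117, 3/13 · 1/8 = 3/104, 3/13 · 2/27 = 2/117; summing to 25/216.
Therefore the posterior P(r = 4 | data) = (2/117) / (25/216) = 48/325.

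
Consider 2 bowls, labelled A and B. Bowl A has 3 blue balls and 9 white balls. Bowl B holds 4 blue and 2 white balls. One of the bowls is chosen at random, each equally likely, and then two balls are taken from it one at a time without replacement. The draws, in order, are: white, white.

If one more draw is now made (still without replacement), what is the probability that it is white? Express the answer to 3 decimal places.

For each hypothesis, P(data | H) works out to: P(data | bowl A) = (9/12)(8/11) = 6/11; P(data | bowl B) = (2/6)(1/5) = 1/15.
The prior-weighted likelihoods are 1/2 · 6/11 = 3/11, 1/2 · 1/15 = 1/30; with total 101/330.
The posterior is then P(bowl A | data) = 90/101, P(bowl B | data) = 11/101.
So P(white next | data) = Σ P(white next | H) P(H | data) = (7/10)(90/101) + (0)(11/101) = 63/101.

0.624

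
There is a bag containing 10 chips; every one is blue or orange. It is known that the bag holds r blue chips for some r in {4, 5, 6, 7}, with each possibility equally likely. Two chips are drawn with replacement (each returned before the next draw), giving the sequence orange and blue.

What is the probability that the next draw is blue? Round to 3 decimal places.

0.545

Under each hypothesis, the probability of the observed sequence is: P(data | r = 4) = (6/10)(4/10) = 6/25; P(data | r = 5) = (5/10)(5/10) = 1/4; P(data | r = 6) = (4/10)(6/10) = 6/25; P(data | r = 7) = (3/10)(7/10) = 21/100.
Multiplying each by its prior: 1/4 · 6/25 = 3/50, 1/4 · 1/4 = 1/16, 1/4 · 6/25 = 3/50, 1/4 · 21/100 = 21/400; these sum to 47/200.
Normalising, the posterior is P(r = 4 | data) = 12/47, P(r = 5 | data) = 25/94, P(r = 6 | data) = 12/47, P(r = 7 | data) = 21/94.
Averaging over the posterior, P(blue next | data) = (2/5)(12/47) + (1/2)(25/94) + (3/5)(12/47) + (7/10)(21/94) = 128/235.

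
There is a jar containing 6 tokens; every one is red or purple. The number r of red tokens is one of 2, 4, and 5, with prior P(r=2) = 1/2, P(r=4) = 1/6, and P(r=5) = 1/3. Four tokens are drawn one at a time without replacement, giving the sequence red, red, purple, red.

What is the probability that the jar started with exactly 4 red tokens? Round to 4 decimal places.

For each hypothesis, P(data | H) works out to: P(data | r = 2) = (2/6)(1/5)(4/4)(0/3) = 0; P(data | r = 4) = (4/6)(3/5)(2/4)(2/3) = 2/15; P(data | r = 5) = (5/6)(4/5)(1/4)(3/3) = 1/6.
Multiplying each by its prior: 1/2 · 0 = 0, 1/6 · 2/15 = 1/45, 1/3 · 1/6 = 1/18; with total 7/90.
Therefore the posterior P(r = 4 | data) = (1/45) / (7/90) = 2/7.

0.2857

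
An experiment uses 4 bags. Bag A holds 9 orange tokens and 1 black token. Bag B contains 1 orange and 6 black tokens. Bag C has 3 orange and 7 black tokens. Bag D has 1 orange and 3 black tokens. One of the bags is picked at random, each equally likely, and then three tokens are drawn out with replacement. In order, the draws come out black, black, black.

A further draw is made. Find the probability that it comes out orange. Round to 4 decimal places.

The likelihood of the observed sequence under each hypothesis: P(data | bag A) = (1/10)(1/10)(1/10) = 0.001; P(data | bag B) = (6/7)(6/7)(6/7) = 0.62974; P(data | bag C) = (7/10)(7/10)(7/10) = 0.343; P(data | bag D) = (3/4)(3/4)(3/4) = 0.42188.
Weighting by the prior gives 1/4 · 0.001 = 0.00025, 1/4 · 0.62974 = 0.15743, 1/4 · 0.343 = 0.08575, 1/4 · 0.42188 = 0.10547; with total 0.3489.
Dividing through by the total gives posterior P(bag A | data) = 0.00071653, P(bag B | data) = 0.45123, P(bag C | data) = 0.24577, P(bag D | data) = 0.30229.
Averaging over the posterior, P(orange next | data) = (9/10)(0.00071653) + (1/7)(0.45123) + (3/10)(0.24577) + (1/4)(0.30229) = 0.21441.

0.2144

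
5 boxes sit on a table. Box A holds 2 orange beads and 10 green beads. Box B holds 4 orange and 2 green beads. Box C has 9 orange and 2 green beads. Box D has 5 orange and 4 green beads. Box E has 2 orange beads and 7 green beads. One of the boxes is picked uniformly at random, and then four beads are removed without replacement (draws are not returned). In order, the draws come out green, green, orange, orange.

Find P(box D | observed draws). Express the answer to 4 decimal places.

0.3831

For each hypothesis, P(data | H) works out to: P(data | box A) = (10/12)(9/11)(2/10)(1/9) = 1/66; P(data | box B) = (2/6)(1/5)(4/4)(3/3) = 1/15; P(data | box C) = (2/11)(1/10)(9/9)(8/8) = 1/55; P(data | box D) = (4/9)(3/8)(5/7)(4/6) = 5/63; P(data | box E) = (7/9)(6/8)(2/7)(1/6) = 1/36.
Weighting by the prior gives 1/5 · 1/66 = 1/330, 1/5 · 1/15 = 1/75, 1/5 · 1/55 = 1/275, 1/5 · 5/63 = 1/63, 1/5 · 1/36 = 1/180; with total 29/700.
So P(box D | data) = (1/63) / (29/700) = 100/261.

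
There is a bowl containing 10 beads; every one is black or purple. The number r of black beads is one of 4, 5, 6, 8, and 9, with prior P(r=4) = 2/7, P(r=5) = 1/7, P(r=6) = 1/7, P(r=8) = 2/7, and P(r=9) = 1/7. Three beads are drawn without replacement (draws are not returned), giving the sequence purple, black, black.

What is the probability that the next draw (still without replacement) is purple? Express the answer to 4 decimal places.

0.3688

The likelihood of the observed sequence under each hypothesis: P(data | r = 4) = (6/10)(4/9)(3/8) = 1/10; P(data | r = 5) = (5/10)(5/9)(4/8) = 5/36; P(data | r = 6) = (4/10)(6/9)(5/8) = 1/6; P(data | r = 8) = (2/10)(8/9)(7/8) = 7/45; P(data | r = 9) = (1/10)(9/9)(8/8) = 1/10.
Multiplying each by its prior: 2/7 · 1/10 = 1/35, 1/7 · 5/36 = 5/252, 1/7 · 1/6 = 1/42, 2/7 · 7/45 = 2/45, 1/7 · 1/10 = 1/70; with total 11/84.
The posterior is then P(r = 4 | data) = 12/55, P(r = 5 | data) = 5/33, P(r = 6 | data) = 2/11, P(r = 8 | data) = 56/165, P(r = 9 | data) = 6/55.
Averaging over the posterior, P(purple next | data) = (5/7)(12/55) + (4/7)(5/33) + (3/7)(2/11) + (1/7)(56/165) + (0)(6/55) = 142/385.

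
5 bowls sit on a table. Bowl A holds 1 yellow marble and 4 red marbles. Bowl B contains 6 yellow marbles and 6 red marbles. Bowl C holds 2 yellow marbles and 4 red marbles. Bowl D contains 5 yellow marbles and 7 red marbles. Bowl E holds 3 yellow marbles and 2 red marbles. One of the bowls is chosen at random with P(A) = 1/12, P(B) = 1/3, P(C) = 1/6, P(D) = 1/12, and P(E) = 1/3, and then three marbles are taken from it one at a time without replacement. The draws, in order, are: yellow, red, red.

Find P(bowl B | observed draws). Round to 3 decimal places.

0.320

The likelihood of the observed sequence under each hypothesis: P(data | bowl A) = (1/5)(4/4)(3/3) = 1/5; P(data | bowl B) = (6/12)(6/11)(5/10) = 3/22; P(data | bowl C) = (2/6)(4/5)(3/4) = 1/5; P(data | bowl D) = (5/12)(7/11)(6/10) = 7/44; P(data | bowl E) = (3/5)(2/4)(1/3) = 1/10.
The prior-weighted likelihoods are 1/12 · 1/5 = 1/60, 1/3 · 3/22 = 1/22, 1/6 · 1/5 = 1/30, 1/12 · 7/44 = 7/528, 1/3 · 1/10 = 1/30; summing to 25/176.
By Bayes' rule, P(bowl B | data) = (1/22) / (25/176) = 8/25.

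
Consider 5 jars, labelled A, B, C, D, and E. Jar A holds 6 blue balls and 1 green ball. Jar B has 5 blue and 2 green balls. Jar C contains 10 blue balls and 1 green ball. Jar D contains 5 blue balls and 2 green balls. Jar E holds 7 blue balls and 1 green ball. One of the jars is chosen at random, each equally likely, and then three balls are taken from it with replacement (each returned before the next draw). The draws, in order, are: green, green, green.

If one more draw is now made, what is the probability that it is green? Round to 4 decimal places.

0.2689

Under each hypothesis, the probability of the observed sequence is: P(data | jar A) = (1/7)(1/7)(1/7) = 0.0029155; P(data | jar B) = (2/7)(2/7)(2/7) = 0.023324; P(data | jar C) = (1/11)(1/11)(1/11) = 0.00075131; P(data | jar D) = (2/7)(2/7)(2/7) = 0.023324; P(data | jar E) = (1/8)(1/8)(1/8) = 0.0019531.
The prior-weighted likelihoods are 1/5 · 0.0029155 = 0.00058309, 1/5 · 0.023324 = 0.0046647, 1/5 · 0.00075131 = 0.00015026, 1/5 · 0.023324 = 0.0046647, 1/5 · 0.0019531 = 0.00039063; with total 0.010453.
The posterior is then P(jar A | data) = 0.05578, P(jar B | data) = 0.44624, P(jar C | data) = 0.014375, P(jar D | data) = 0.44624, P(jar E | data) = 0.037368.
The predictive probability is P(green next | data) = (1/7)(0.05578) + (2/7)(0.44624) + (1/11)(0.014375) + (2/7)(0.44624) + (1/8)(0.037368) = 0.26894.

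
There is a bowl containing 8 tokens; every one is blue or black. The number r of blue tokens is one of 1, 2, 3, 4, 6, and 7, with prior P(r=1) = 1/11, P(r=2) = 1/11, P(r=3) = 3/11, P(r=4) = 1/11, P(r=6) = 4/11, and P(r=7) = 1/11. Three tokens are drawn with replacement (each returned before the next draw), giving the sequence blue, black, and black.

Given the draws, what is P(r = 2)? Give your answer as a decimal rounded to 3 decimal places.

For each hypothesis, P(data | H) works out to: P(data | r = 1) = (1/8)(7/8)(7/8) = 0.095703; P(data | r = 2) = (2/8)(6/8)(6/8) = 0.14062; P(data | r = 3) = (3/8)(5/8)(5/8) = 0.14648; P(data | r = 4) = (4/8)(4/8)(4/8) = 0.125; P(data | r = 6) = (6/8)(2/8)(2/8) = 0.046875; P(data | r = 7) = (7/8)(1/8)(1/8) = 0.013672.
Weighting by the prior gives 1/11 · 0.095703 = 0.0087003, 1/11 · 0.14062 = 0.012784, 3/11 · 0.14648 = 0.03995, 1/11 · 0.125 = 0.011364, 4/11 · 0.046875 = 0.017045, 1/11 · 0.013672 = 0.0012429; summing to 0.091087.
So P(r = 2 | data) = (0.012784) / (0.091087) = 0.14035.

0.140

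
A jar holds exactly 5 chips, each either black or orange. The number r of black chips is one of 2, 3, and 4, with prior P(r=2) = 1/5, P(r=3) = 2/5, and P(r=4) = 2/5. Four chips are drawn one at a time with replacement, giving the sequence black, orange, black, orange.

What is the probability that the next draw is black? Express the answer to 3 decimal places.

Under each hypothesis, the probability of the observed sequence is: P(data | r = 2) = (2/5)(3/5)(2/5)(3/5) = 0.0576; P(data | r = 3) = (3/5)(2/5)(3/5)(2/5) = 0.0576; P(data | r = 4) = (4/5)(1/5)(4/5)(1/5) = 0.0256.
The prior-weighted likelihoods are 1/5 · 0.0576 = 0.01152, 2/5 · 0.0576 = 0.02304, 2/5 · 0.0256 = 0.01024; summing to 0.0448.
Normalising, the posterior is P(r = 2 | data) = 0.25714, P(r = 3 | data) = 0.51429, P(r = 4 | data) = 0.22857.
The predictive probability is P(black next | data) = (2/5)(0.25714) + (3/5)(0.51429) + (4/5)(0.22857) = 0.59429.

0.594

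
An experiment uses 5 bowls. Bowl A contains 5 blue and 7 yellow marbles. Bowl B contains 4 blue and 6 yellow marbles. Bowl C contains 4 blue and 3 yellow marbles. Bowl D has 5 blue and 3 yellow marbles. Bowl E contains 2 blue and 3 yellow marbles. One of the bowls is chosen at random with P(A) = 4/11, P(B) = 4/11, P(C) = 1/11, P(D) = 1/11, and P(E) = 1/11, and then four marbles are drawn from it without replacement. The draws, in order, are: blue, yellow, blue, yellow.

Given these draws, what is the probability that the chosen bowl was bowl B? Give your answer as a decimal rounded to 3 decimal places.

The likelihood of the observed sequence under each hypothesis: P(data | bowl A) = (5/12)(7/11)(4/10)(6/9) = 0.070707; P(data | bowl B) = (4/10)(6/9)(3/8)(5/7) = 0.071429; P(data | bowl C) = (4/7)(3/6)(3/5)(2/4) = 0.085714; P(data | bowl D) = (5/8)(3/7)(4/6)(2/5) = 0.071429; P(data | bowl E) = (2/5)(3/4)(1/3)(2/2) = 0.1.
The prior-weighted likelihoods are 4/11 · 0.070707 = 0.025712, 4/11 · 0.071429 = 0.025974, 1/11 · 0.085714 = 0.0077922, 1/11 · 0.071429 = 0.0064935, 1/11 · 0.1 = 0.0090909; these sum to 0.075062.
Therefore the posterior P(bowl B | data) = (0.025974) / (0.075062) = 0.34603.

0.346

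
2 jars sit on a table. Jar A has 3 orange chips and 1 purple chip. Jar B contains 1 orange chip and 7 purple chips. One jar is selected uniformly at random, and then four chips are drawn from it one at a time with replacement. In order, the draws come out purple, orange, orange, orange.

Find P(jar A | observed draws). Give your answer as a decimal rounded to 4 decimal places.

0.9841

For each hypothesis, P(data | H) works out to: P(data | jar A) = (1/4)(3/4)(3/4)(3/4) = 0.10547; P(data | jar B) = (7/8)(1/8)(1/8)(1/8) = 0.001709.
Multiplying each by its prior: 1/2 · 0.10547 = 0.052734, 1/2 · 0.001709 = 0.00085449; these sum to 0.053589.
Therefore the posterior P(jar A | data) = (0.052734) / (0.053589) = 0.98405.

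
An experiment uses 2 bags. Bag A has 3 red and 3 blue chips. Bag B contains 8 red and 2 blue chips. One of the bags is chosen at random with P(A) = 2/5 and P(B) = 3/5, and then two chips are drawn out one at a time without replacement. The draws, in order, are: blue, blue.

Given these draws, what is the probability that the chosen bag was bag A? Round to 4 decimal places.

0.8571

Compute the likelihood of the observed sequence for each case: P(data | bag A) = (3/6)(2/5) = 1/5; P(data | bag B) = (2/10)(1/9) = 1/45.
Multiplying each by its prior: 2/5 · 1/5 = 2/25, 3/5 · 1/45 = 1/75; these sum to 7/75.
By Bayes' rule, P(bag A | data) = (2/25) / (7/75) = 6/7.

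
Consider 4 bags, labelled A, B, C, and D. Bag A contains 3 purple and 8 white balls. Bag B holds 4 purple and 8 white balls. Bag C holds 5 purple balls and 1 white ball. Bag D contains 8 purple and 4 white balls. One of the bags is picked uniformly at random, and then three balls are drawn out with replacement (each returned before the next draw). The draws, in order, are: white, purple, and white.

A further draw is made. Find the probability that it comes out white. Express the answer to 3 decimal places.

0.596

The likelihood of the observed sequence under each hypothesis: P(data | bag A) = (8/11)(3/11)(8/11) = 0.14425; P(data | bag B) = (8/12)(4/12)(8/12) = 0.14815; P(data | bag C) = (1/6)(5/6)(1/6) = 0.023148; P(data | bag D) = (4/12)(8/12)(4/12) = 0.074074.
Weighting by the prior gives 1/4 · 0.14425 = 0.036063, 1/4 · 0.14815 = 0.037037, 1/4 · 0.023148 = 0.005787, 1/4 · 0.074074 = 0.018519; summing to 0.097406.
Dividing through by the total gives posterior P(bag A | data) = 0.37024, P(bag B | data) = 0.38023, P(bag C | data) = 0.059412, P(bag D | data) = 0.19012.
Averaging over the posterior, P(white next | data) = (8/11)(0.37024) + (2/3)(0.38023) + (1/6)(0.059412) + (1/3)(0.19012) = 0.59603.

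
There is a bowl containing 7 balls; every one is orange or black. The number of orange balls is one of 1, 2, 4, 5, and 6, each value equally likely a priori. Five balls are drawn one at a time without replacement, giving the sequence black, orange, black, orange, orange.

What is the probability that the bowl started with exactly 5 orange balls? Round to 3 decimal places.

0.455

The likelihood of the observed sequence under each hypothesis: P(data | r = 1) = (6/7)(1/6)(5/5)(0/4) = 0; P(data | r = 2) = (5/7)(2/6)(4/5)(1/4)(0/3) = 0; P(data | r = 4) = (3/7)(4/6)(2/5)(3/4)(2/3) = 2/35; P(data | r = 5) = (2/7)(5/6)(1/5)(4/4)(3/3) = 1/21; P(data | r = 6) = (1/7)(6/6)(0/5) = 0.
Weighting by the prior gives 1/5 · 0 = 0, 1/5 · 0 = 0, 1/5 · 2/35 = 2/175, 1/5 · 1/21 = 1/105, 1/5 · 0 = 0; with total 11/525.
Hence P(r = 5 | data) = (1/105) / (11/525) = 5/11.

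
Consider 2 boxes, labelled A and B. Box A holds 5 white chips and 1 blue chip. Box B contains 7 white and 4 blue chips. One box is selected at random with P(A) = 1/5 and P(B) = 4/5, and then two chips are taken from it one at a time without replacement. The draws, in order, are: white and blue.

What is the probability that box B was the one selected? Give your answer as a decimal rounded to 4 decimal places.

0.8593

The likelihood of the observed sequence under each hypothesis: P(data | box A) = (5/6)(1/5) = 0.16667; P(data | box B) = (7/11)(4/10) = 0.25455.
Multiplying each by its prior: 1/5 · 0.16667 = 0.033333, 4/5 · 0.25455 = 0.20364; with total 0.23697.
So P(box B | data) = (0.20364) / (0.23697) = 0.85934.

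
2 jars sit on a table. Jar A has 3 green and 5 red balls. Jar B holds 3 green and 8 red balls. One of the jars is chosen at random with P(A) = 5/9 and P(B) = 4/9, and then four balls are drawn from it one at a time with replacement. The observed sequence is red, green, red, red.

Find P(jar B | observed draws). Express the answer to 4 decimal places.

0.4783

Compute the likelihood of the observed sequence for each case: P(data | jar A) = (5/8)(3/8)(5/8)(5/8) = 0.091553; P(data | jar B) = (8/11)(3/11)(8/11)(8/11) = 0.10491.
Weighting by the prior gives 5/9 · 0.091553 = 0.050863, 4/9 · 0.10491 = 0.046627; these sum to 0.09749.
By Bayes' rule, P(jar B | data) = (0.046627) / (0.09749) = 0.47828.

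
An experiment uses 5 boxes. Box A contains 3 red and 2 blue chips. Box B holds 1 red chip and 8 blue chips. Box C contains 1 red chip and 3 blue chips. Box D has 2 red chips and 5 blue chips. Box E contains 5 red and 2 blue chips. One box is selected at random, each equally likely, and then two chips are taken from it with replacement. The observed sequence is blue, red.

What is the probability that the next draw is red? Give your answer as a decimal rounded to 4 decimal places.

The likelihood of the observed sequence under each hypothesis: P(data | box A) = (2/5)(3/5) = 0.24; P(data | box B) = (8/9)(1/9) = 0.098765; P(data | box C) = (3/4)(1/4) = 0.1875; P(data | box D) = (5/7)(2/7) = 0.20408; P(data | box E) = (2/7)(5/7) = 0.20408.
The prior-weighted likelihoods are 1/5 · 0.24 = 0.048, 1/5 · 0.098765 = 0.019753, 1/5 · 0.1875 = 0.0375, 1/5 · 0.20408 = 0.040816, 1/5 · 0.20408 = 0.040816; these sum to 0.18689.
The posterior is then P(box A | data) = 0.25684, P(box B | data) = 0.1057, P(box C | data) = 0.20066, P(box D | data) = 0.2184, P(box E | data) = 0.2184.
Averaging over the posterior, P(red next | data) = (3/5)(0.25684) + (1/9)(0.1057) + (1/4)(0.20066) + (2/7)(0.2184) + (5/7)(0.2184) = 0.43442.

0.4344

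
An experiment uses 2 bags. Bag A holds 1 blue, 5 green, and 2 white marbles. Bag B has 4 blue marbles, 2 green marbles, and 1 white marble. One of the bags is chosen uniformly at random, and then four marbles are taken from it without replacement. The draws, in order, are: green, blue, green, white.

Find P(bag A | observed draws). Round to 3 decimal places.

For each hypothesis, P(data | H) works out to: P(data | bag A) = (5/8)(1/7)(4/6)(2/5) = 1/42; P(data | bag B) = (2/7)(4/6)(1/5)(1/4) = 1/105.
The prior-weighted likelihoods are 1/2 · 1/42 = 1/84, 1/2 · 1/105 = 1/210; these sum to 1/60.
Hence P(bag A | data) = (1/84) / (1/60) = 5/7.

0.714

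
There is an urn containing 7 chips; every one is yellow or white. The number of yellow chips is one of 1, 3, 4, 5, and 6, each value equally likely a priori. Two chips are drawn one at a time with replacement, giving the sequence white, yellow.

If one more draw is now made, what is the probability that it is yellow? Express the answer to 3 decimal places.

Compute the likelihood of the observed sequence for each case: P(data | r = 1) = (6/7)(1/7) = 6/49; P(data | r = 3) = (4/7)(3/7) = 12/49; P(data | r = 4) = (3/7)(4/7) = 12/49; P(data | r = 5) = (2/7)(5/7) = 10/49; P(data | r = 6) = (1/7)(6/7) = 6/49.
Multiplying each by its prior: 1/5 · 6/49 = 6/245, 1/5 · 12/49 = 12/245, 1/5 · 12/49 = 12/245, 1/5 · 10/49 = 2/49, 1/5 · 6/49 = 6/245; with total 46/245.
The posterior is then P(r = 1 | data) = 3/23, P(r = 3 | data) = 6/23, P(r = 4 | data) = 6/23, P(r = 5 | data) = 5/23, P(r = 6 | data) = 3/23.
So P(yellow next | data) = Σ P(yellow next | H) P(H | data) = (1/7)(3/23) + (3/7)(6/23) + (4/7)(6/23) + (5/7)(5/23) + (6/7)(3/23) = 88/161.

0.547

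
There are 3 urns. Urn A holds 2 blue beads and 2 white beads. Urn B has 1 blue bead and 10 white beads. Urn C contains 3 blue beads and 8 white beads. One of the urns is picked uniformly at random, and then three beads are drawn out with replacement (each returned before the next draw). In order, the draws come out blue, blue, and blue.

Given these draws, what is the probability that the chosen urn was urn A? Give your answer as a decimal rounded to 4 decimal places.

0.8559

For each hypothesis, P(data | H) works out to: P(data | urn A) = (2/4)(2/4)(2/4) = 0.125; P(data | urn B) = (1/11)(1/11)(1/11) = 0.00075131; P(data | urn C) = (3/11)(3/11)(3/11) = 0.020285.
The prior-weighted likelihoods are 1/3 · 0.125 = 0.041667, 1/3 · 0.00075131 = 0.00025044, 1/3 · 0.020285 = 0.0067618; with total 0.048679.
By Bayes' rule, P(urn A | data) = (0.041667) / (0.048679) = 0.85595.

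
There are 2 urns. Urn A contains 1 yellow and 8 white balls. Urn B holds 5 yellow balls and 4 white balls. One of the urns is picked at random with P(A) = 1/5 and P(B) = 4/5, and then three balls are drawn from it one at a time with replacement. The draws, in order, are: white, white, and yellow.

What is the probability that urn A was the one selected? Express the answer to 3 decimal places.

The likelihood of the observed sequence under each hypothesis: P(data | urn A) = (8/9)(8/9)(1/9) = 0.087791; P(data | urn B) = (4/9)(4/9)(5/9) = 0.10974.
The prior-weighted likelihoods are 1/5 · 0.087791 = 0.017558, 4/5 · 0.10974 = 0.087791; summing to 0.10535.
Hence P(urn A | data) = (0.017558) / (0.10535) = 0.16667.

0.167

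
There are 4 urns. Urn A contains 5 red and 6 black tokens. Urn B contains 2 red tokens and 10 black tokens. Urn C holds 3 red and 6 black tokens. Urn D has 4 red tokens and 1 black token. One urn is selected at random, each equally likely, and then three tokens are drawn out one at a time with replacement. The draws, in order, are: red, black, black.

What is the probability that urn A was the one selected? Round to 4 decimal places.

0.3137

The likelihood of the observed sequence under each hypothesis: P(data | urn A) = (5/11)(6/11)(6/11) = 0.13524; P(data | urn B) = (2/12)(10/12)(10/12) = 0.11574; P(data | urn C) = (3/9)(6/9)(6/9) = 0.14815; P(data | urn D) = (4/5)(1/5)(1/5) = 0.032.
Multiplying each by its prior: 1/4 · 0.13524 = 0.033809, 1/4 · 0.11574 = 0.028935, 1/4 · 0.14815 = 0.037037, 1/4 · 0.032 = 0.008; with total 0.10778.
So P(urn A | data) = (0.033809) / (0.10778) = 0.31368.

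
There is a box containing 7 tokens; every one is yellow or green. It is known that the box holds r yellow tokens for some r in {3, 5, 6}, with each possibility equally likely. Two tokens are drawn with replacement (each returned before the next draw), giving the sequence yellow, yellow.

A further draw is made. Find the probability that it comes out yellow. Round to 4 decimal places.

For each hypothesis, P(data | H) works out to: P(data | r = 3) = (3/7)(3/7) = 9/49; P(data | r = 5) = (5/7)(5/7) = 25/49; P(data | r = 6) = (6/7)(6/7) = 36/49.
Weighting by the prior gives 1/3 · 9/49 = 3/49, 1/3 · 25/49 = 25/147, 1/3 · 36/49 = 12/49; these sum to 10/21.
Dividing through by the total gives posterior P(r = 3 | data) = 9/70, P(r = 5 | data) = 5/14, P(r = 6 | data) = 18/35.
Averaging over the posterior, P(yellow next | data) = (3/7)(9/70) + (5/7)(5/14) + (6/7)(18/35) = 184/245.

0.7510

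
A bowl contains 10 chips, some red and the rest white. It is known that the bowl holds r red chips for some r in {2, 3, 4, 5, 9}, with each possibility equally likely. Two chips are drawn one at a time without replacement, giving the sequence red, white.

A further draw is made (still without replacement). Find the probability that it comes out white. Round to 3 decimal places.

0.603

Compute the likelihood of the observed sequence for each case: P(data | r = 2) = (2/10)(8/9) = 8/45; P(data | r = 3) = (3/10)(7/9) = 7/30; P(data | r = 4) = (4/10)(6/9) = 4/15; P(data | r = 5) = (5/10)(5/9) = 5/18; P(data | r = 9) = (9/10)(1/9) = 1/10.
Multiplying each by its prior: 1/5 · 8/45 = 8/225, 1/5 · 7/30 = 7/150, 1/5 · 4/15 = 4/75, 1/5 · 5/18 = 1/18, 1/5 · 1/10 = 1/50; summing to 19/90.
Dividing through by the total gives posterior P(r = 2 | data) = 16/95, P(r = 3 | data) = 21/95, P(r = 4 | data) = 24/95, P(r = 5 | data) = 5/19, P(r = 9 | data) = 9/95.
The predictive probability is P(white next | data) = (7/8)(16/95) + (3/4)(21/95) + (5/8)(24/95) + (1/2)(5/19) + (0)(9/95) = 229/380.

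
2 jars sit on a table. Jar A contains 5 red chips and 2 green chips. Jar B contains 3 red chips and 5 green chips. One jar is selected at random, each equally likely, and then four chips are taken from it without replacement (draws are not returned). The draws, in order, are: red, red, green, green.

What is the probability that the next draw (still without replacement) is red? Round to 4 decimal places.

The likelihood of the observed sequence under each hypothesis: P(data | jar A) = (5/7)(4/6)(2/5)(1/4) = 1/21; P(data | jar B) = (3/8)(2/7)(5/6)(4/5) = 1/14.
Multiplying each by its prior: 1/2 · 1/21 = 1/42, 1/2 · 1/14 = 1/28; summing to 5/84.
The posterior is then P(jar A | data) = 2/5, P(jar B | data) = 3/5.
Averaging over the posterior, P(red next | data) = (1)(2/5) + (1/4)(3/5) = 11/20.

0.5500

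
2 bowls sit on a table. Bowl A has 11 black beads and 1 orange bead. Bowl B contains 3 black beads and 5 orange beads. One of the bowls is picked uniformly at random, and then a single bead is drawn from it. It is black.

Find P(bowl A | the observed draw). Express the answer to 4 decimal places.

0.7097

The likelihood of this draw under each hypothesis: P(data | bowl A) = (11/12) = 11/12; P(data | bowl B) = (3/8) = 3/8.
The prior-weighted likelihoods are 1/2 · 11/12 = 11/24, 1/2 · 3/8 = 3/16; these sum to 31/48.
Hence P(bowl A | data) = (11/24) / (31/48) = 22/31.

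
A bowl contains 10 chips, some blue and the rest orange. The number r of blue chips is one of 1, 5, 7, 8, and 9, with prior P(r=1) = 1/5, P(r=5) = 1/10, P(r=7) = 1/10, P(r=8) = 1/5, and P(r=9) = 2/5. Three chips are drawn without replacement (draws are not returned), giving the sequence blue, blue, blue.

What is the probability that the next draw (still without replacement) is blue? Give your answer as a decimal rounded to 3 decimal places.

The likelihood of the observed sequence under each hypothesis: P(data | r = 1) = (1/10)(0/9) = 0; P(data | r = 5) = (5/10)(4/9)(3/8) = 0.083333; P(data | r = 7) = (7/10)(6/9)(5/8) = 0.29167; P(data | r = 8) = (8/10)(7/9)(6/8) = 0.46667; P(data | r = 9) = (9/10)(8/9)(7/8) = 0.7.
Multiplying each by its prior: 1/5 · 0 = 0, 1/10 · 0.083333 = 0.0083333, 1/10 · 0.29167 = 0.029167, 1/5 · 0.46667 = 0.093333, 2/5 · 0.7 = 0.28; these sum to 0.41083.
Normalising, the posterior is P(r = 1 | data) = 0, P(r = 5 | data) = 0.020284, P(r = 7 | data) = 0.070994, P(r = 8 | data) = 0.22718, P(r = 9 | data) = 0.68154.
So P(blue next | data) = Σ P(blue next | H) P(H | data) = (2/7)(0.020284) + (4/7)(0.070994) + (5/7)(0.22718) + (6/7)(0.68154) = 0.79281.

0.793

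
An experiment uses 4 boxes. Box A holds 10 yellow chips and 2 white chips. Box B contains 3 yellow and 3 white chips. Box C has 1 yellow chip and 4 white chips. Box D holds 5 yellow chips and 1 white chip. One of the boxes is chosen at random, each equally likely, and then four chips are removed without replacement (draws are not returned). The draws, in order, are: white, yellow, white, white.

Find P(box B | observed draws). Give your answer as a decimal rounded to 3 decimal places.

The likelihood of the observed sequence under each hypothesis: P(data | box A) = (2/12)(10/11)(1/10)(0/9) = 0; P(data | box B) = (3/6)(3/5)(2/4)(1/3) = 1/20; P(data | box C) = (4/5)(1/4)(3/3)(2/2) = 1/5; P(data | box D) = (1/6)(5/5)(0/4) = 0.
The prior-weighted likelihoods are 1/4 · 0 = 0, 1/4 · 1/20 = 1/80, 1/4 · 1/5 = 1/20, 1/4 · 0 = 0; these sum to 1/16.
By Bayes' rule, P(box B | data) = (1/80) / (1/16) = 1/5.

0.200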